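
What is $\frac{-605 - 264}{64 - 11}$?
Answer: $- \frac{869}{53} \approx -16.396$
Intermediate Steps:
$\frac{-605 - 264}{64 - 11} = \frac{-605 - 264}{53} = \left(-869\right) \frac{1}{53} = - \frac{869}{53}$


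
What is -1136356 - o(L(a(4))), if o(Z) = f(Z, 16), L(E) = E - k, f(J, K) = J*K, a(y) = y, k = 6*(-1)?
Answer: -1136516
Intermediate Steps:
k = -6
L(E) = 6 + E (L(E) = E - 1*(-6) = E + 6 = 6 + E)
o(Z) = 16*Z (o(Z) = Z*16 = 16*Z)
-1136356 - o(L(a(4))) = -1136356 - 16*(6 + 4) = -1136356 - 16*10 = -1136356 - 1*160 = -1136356 - 160 = -1136516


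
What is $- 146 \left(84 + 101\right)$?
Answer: $-27010$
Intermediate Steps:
$- 146 \left(84 + 101\right) = \left(-146\right) 185 = -27010$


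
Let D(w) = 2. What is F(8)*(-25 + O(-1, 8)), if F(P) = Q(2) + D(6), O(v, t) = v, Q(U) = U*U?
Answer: -156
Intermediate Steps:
Q(U) = U**2
F(P) = 6 (F(P) = 2**2 + 2 = 4 + 2 = 6)
F(8)*(-25 + O(-1, 8)) = 6*(-25 - 1) = 6*(-26) = -156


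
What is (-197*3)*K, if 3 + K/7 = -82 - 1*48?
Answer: 550221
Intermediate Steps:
K = -931 (K = -21 + 7*(-82 - 1*48) = -21 + 7*(-82 - 48) = -21 + 7*(-130) = -21 - 910 = -931)
(-197*3)*K = -197*3*(-931) = -591*(-931) = 550221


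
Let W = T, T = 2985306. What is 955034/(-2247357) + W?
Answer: 6709047381208/2247357 ≈ 2.9853e+6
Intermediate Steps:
W = 2985306
955034/(-2247357) + W = 955034/(-2247357) + 2985306 = 955034*(-1/2247357) + 2985306 = -955034/2247357 + 2985306 = 6709047381208/2247357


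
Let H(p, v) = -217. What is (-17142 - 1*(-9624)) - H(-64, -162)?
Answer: -7301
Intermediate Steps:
(-17142 - 1*(-9624)) - H(-64, -162) = (-17142 - 1*(-9624)) - 1*(-217) = (-17142 + 9624) + 217 = -7518 + 217 = -7301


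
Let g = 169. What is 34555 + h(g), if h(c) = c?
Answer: 34724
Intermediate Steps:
34555 + h(g) = 34555 + 169 = 34724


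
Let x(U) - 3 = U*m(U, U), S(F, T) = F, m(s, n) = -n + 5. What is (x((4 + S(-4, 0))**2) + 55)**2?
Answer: 3364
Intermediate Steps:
m(s, n) = 5 - n
x(U) = 3 + U*(5 - U)
(x((4 + S(-4, 0))**2) + 55)**2 = ((3 - (4 - 4)**2*(-5 + (4 - 4)**2)) + 55)**2 = ((3 - 1*0**2*(-5 + 0**2)) + 55)**2 = ((3 - 1*0*(-5 + 0)) + 55)**2 = ((3 - 1*0*(-5)) + 55)**2 = ((3 + 0) + 55)**2 = (3 + 55)**2 = 58**2 = 3364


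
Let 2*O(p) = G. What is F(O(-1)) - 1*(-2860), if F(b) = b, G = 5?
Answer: 5725/2 ≈ 2862.5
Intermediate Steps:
O(p) = 5/2 (O(p) = (½)*5 = 5/2)
F(O(-1)) - 1*(-2860) = 5/2 - 1*(-2860) = 5/2 + 2860 = 5725/2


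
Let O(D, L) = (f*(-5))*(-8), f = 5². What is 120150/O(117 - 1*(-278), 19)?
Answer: 2403/20 ≈ 120.15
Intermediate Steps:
f = 25
O(D, L) = 1000 (O(D, L) = (25*(-5))*(-8) = -125*(-8) = 1000)
120150/O(117 - 1*(-278), 19) = 120150/1000 = 120150*(1/1000) = 2403/20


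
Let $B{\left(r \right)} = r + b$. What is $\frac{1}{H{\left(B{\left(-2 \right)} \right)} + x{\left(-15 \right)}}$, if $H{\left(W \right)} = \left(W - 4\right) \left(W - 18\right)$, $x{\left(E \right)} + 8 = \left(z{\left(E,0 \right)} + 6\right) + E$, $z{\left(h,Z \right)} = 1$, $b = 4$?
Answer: $\frac{1}{16} \approx 0.0625$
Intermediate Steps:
$B{\left(r \right)} = 4 + r$ ($B{\left(r \right)} = r + 4 = 4 + r$)
$x{\left(E \right)} = -1 + E$ ($x{\left(E \right)} = -8 + \left(\left(1 + 6\right) + E\right) = -8 + \left(7 + E\right) = -1 + E$)
$H{\left(W \right)} = \left(-18 + W\right) \left(-4 + W\right)$ ($H{\left(W \right)} = \left(-4 + W\right) \left(W - 18\right) = \left(-4 + W\right) \left(-18 + W\right) = \left(-18 + W\right) \left(-4 + W\right)$)
$\frac{1}{H{\left(B{\left(-2 \right)} \right)} + x{\left(-15 \right)}} = \frac{1}{\left(72 + \left(4 - 2\right)^{2} - 22 \left(4 - 2\right)\right) - 16} = \frac{1}{\left(72 + 2^{2} - 44\right) - 16} = \frac{1}{\left(72 + 4 - 44\right) - 16} = \frac{1}{32 - 16} = \frac{1}{16}$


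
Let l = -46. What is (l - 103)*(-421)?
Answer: 62729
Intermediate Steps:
(l - 103)*(-421) = (-46 - 103)*(-421) = -149*(-421) = 62729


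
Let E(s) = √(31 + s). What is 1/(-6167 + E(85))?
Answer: -6167/38031773 - 2*√29/38031773 ≈ -0.00016244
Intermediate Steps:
1/(-6167 + E(85)) = 1/(-6167 + √(31 + 85)) = 1/(-6167 + √116) = 1/(-6167 + 2*√29)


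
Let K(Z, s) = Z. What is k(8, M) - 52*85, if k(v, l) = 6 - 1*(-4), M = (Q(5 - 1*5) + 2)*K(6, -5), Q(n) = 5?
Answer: -4410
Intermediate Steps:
M = 42 (M = (5 + 2)*6 = 7*6 = 42)
k(v, l) = 10 (k(v, l) = 6 + 4 = 10)
k(8, M) - 52*85 = 10 - 52*85 = 10 - 4420 = -4410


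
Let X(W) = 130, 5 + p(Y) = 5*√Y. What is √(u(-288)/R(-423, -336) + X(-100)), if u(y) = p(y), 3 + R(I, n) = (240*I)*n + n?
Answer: √(523381840086225 + 7081740*I*√2)/2006493 ≈ 11.402 + 1.0909e-7*I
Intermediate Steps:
p(Y) = -5 + 5*√Y
R(I, n) = -3 + n + 240*I*n (R(I, n) = -3 + ((240*I)*n + n) = -3 + (240*I*n + n) = -3 + (n + 240*I*n) = -3 + n + 240*I*n)
u(y) = -5 + 5*√y
√(u(-288)/R(-423, -336) + X(-100)) = √((-5 + 5*√(-288))/(-3 - 336 + 240*(-423)*(-336)) + 130) = √((-5 + 5*(12*I*√2))/(-3 - 336 + 34110720) + 130) = √((-5 + 60*I*√2)/34110381 + 130) = √((-5 + 60*I*√2)*(1/34110381) + 130) = √((-5/34110381 + 20*I*√2/11370127) + 130) = √(4434349525/34110381 + 20*I*√2/11370127)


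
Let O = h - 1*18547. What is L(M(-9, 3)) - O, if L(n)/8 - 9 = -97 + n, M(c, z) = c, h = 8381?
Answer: 9390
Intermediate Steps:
L(n) = -704 + 8*n (L(n) = 72 + 8*(-97 + n) = 72 + (-776 + 8*n) = -704 + 8*n)
O = -10166 (O = 8381 - 1*18547 = 8381 - 18547 = -10166)
L(M(-9, 3)) - O = (-704 + 8*(-9)) - 1*(-10166) = (-704 - 72) + 10166 = -776 + 10166 = 9390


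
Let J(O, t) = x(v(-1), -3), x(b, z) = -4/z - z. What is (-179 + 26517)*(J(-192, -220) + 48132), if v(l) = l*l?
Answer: 3803444242/3 ≈ 1.2678e+9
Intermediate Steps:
v(l) = l²
x(b, z) = -z - 4/z
J(O, t) = 13/3 (J(O, t) = -1*(-3) - 4/(-3) = 3 - 4*(-⅓) = 3 + 4/3 = 13/3)
(-179 + 26517)*(J(-192, -220) + 48132) = (-179 + 26517)*(13/3 + 48132) = 26338*(144409/3) = 3803444242/3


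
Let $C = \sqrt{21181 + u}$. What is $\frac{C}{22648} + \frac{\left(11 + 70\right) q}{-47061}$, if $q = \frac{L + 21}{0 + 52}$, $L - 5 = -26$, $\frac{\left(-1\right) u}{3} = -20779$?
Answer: $\frac{\sqrt{83518}}{22648} \approx 0.01276$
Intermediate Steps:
$u = 62337$ ($u = \left(-3\right) \left(-20779\right) = 62337$)
$L = -21$ ($L = 5 - 26 = -21$)
$q = 0$ ($q = \frac{-21 + 21}{0 + 52} = \frac{0}{52} = 0 \cdot \frac{1}{52} = 0$)
$C = \sqrt{83518}$ ($C = \sqrt{21181 + 62337} = \sqrt{83518} \approx 288.99$)
$\frac{C}{22648} + \frac{\left(11 + 70\right) q}{-47061} = \frac{\sqrt{83518}}{22648} + \frac{\left(11 + 70\right) 0}{-47061} = \sqrt{83518} \cdot \frac{1}{22648} + 81 \cdot 0 \left(- \frac{1}{47061}\right) = \frac{\sqrt{83518}}{22648} + 0 \left(- \frac{1}{47061}\right) = \frac{\sqrt{83518}}{22648} + 0 = \frac{\sqrt{83518}}{22648}$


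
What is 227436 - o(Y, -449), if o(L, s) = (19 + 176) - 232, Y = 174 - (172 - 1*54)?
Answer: 227473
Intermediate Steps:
Y = 56 (Y = 174 - (172 - 54) = 174 - 1*118 = 174 - 118 = 56)
o(L, s) = -37 (o(L, s) = 195 - 232 = -37)
227436 - o(Y, -449) = 227436 - 1*(-37) = 227436 + 37 = 227473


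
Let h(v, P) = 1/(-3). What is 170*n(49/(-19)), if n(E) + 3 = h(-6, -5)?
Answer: -1700/3 ≈ -566.67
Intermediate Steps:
h(v, P) = -⅓
n(E) = -10/3 (n(E) = -3 - ⅓ = -10/3)
170*n(49/(-19)) = 170*(-10/3) = -1700/3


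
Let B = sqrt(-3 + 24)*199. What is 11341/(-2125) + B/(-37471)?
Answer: -11341/2125 - 199*sqrt(21)/37471 ≈ -5.3613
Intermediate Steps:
B = 199*sqrt(21) (B = sqrt(21)*199 = 199*sqrt(21) ≈ 911.93)
11341/(-2125) + B/(-37471) = 11341/(-2125) + (199*sqrt(21))/(-37471) = 11341*(-1/2125) + (199*sqrt(21))*(-1/37471) = -11341/2125 - 199*sqrt(21)/37471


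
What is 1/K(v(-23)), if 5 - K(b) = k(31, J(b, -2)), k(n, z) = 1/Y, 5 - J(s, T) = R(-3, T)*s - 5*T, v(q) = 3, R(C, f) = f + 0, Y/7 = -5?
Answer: 35/176 ≈ 0.19886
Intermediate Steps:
Y = -35 (Y = 7*(-5) = -35)
R(C, f) = f
J(s, T) = 5 + 5*T - T*s (J(s, T) = 5 - (T*s - 5*T) = 5 - (-5*T + T*s) = 5 + (5*T - T*s) = 5 + 5*T - T*s)
k(n, z) = -1/35 (k(n, z) = 1/(-35) = -1/35)
K(b) = 176/35 (K(b) = 5 - 1*(-1/35) = 5 + 1/35 = 176/35)
1/K(v(-23)) = 1/(176/35) = 35/176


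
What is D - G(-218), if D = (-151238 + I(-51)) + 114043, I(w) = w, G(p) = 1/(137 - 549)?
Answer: -15345351/412 ≈ -37246.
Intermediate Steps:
G(p) = -1/412 (G(p) = 1/(-412) = -1/412)
D = -37246 (D = (-151238 - 51) + 114043 = -151289 + 114043 = -37246)
D - G(-218) = -37246 - 1*(-1/412) = -37246 + 1/412 = -15345351/412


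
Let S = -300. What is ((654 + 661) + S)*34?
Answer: 34510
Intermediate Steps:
((654 + 661) + S)*34 = ((654 + 661) - 300)*34 = (1315 - 300)*34 = 1015*34 = 34510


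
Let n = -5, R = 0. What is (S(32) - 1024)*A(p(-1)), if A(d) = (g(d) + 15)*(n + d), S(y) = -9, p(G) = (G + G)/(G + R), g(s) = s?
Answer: 52683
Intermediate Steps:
p(G) = 2 (p(G) = (G + G)/(G + 0) = (2*G)/G = 2)
A(d) = (-5 + d)*(15 + d) (A(d) = (d + 15)*(-5 + d) = (15 + d)*(-5 + d) = (-5 + d)*(15 + d))
(S(32) - 1024)*A(p(-1)) = (-9 - 1024)*(-75 + 2² + 10*2) = -1033*(-75 + 4 + 20) = -1033*(-51) = 52683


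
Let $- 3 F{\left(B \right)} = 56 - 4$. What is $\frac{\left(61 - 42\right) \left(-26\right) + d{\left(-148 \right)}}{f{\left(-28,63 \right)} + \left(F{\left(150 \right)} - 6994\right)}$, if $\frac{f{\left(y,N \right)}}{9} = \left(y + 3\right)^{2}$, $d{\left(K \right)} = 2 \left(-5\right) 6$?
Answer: $\frac{1662}{4159} \approx 0.39962$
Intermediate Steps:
$F{\left(B \right)} = - \frac{52}{3}$ ($F{\left(B \right)} = - \frac{56 - 4}{3} = \left(- \frac{1}{3}\right) 52 = - \frac{52}{3}$)
$d{\left(K \right)} = -60$ ($d{\left(K \right)} = \left(-10\right) 6 = -60$)
$f{\left(y,N \right)} = 9 \left(3 + y\right)^{2}$ ($f{\left(y,N \right)} = 9 \left(y + 3\right)^{2} = 9 \left(3 + y\right)^{2}$)
$\frac{\left(61 - 42\right) \left(-26\right) + d{\left(-148 \right)}}{f{\left(-28,63 \right)} + \left(F{\left(150 \right)} - 6994\right)} = \frac{\left(61 - 42\right) \left(-26\right) - 60}{9 \left(3 - 28\right)^{2} - \frac{21034}{3}} = \frac{19 \left(-26\right) - 60}{9 \left(-25\right)^{2} - \frac{21034}{3}} = \frac{-494 - 60}{9 \cdot 625 - \frac{21034}{3}} = - \frac{554}{5625 - \frac{21034}{3}} = - \frac{554}{- \frac{4159}{3}} = \left(-554\right) \left(- \frac{3}{4159}\right) = \frac{1662}{4159}$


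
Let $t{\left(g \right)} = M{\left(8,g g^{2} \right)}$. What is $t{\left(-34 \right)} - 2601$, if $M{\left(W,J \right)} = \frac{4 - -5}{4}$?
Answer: $- \frac{10395}{4} \approx -2598.8$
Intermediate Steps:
$M{\left(W,J \right)} = \frac{9}{4}$ ($M{\left(W,J \right)} = \left(4 + 5\right) \frac{1}{4} = 9 \cdot \frac{1}{4} = \frac{9}{4}$)
$t{\left(g \right)} = \frac{9}{4}$
$t{\left(-34 \right)} - 2601 = \frac{9}{4} - 2601 = - \frac{10395}{4}$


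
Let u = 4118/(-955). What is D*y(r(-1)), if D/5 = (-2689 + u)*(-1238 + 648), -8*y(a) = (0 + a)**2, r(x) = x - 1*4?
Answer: -18969333375/764 ≈ -2.4829e+7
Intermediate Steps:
r(x) = -4 + x (r(x) = x - 4 = -4 + x)
u = -4118/955 (u = 4118*(-1/955) = -4118/955 ≈ -4.3120)
y(a) = -a**2/8 (y(a) = -(0 + a)**2/8 = -a**2/8)
D = 1517546670/191 (D = 5*((-2689 - 4118/955)*(-1238 + 648)) = 5*(-2572113/955*(-590)) = 5*(303509334/191) = 1517546670/191 ≈ 7.9453e+6)
D*y(r(-1)) = 1517546670*(-(-4 - 1)**2/8)/191 = 1517546670*(-1/8*(-5)**2)/191 = 1517546670*(-1/8*25)/191 = (1517546670/191)*(-25/8) = -18969333375/764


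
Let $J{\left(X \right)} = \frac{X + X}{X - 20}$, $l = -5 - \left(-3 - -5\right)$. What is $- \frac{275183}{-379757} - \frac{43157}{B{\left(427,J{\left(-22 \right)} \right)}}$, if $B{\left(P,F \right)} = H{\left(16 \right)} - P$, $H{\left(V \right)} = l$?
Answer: $\frac{2358371753}{23544934} \approx 100.16$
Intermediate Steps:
$l = -7$ ($l = -5 - \left(-3 + 5\right) = -5 - 2 = -7$)
$H{\left(V \right)} = -7$
$J{\left(X \right)} = \frac{2 X}{-20 + X}$
$B{\left(P,F \right)} = -7 - P$
$- \frac{275183}{-379757} - \frac{43157}{B{\left(427,J{\left(-22 \right)} \right)}} = - \frac{275183}{-379757} - \frac{43157}{-7 - 427} = \left(-275183\right) \left(- \frac{1}{379757}\right) - \frac{43157}{-7 - 427} = \frac{275183}{379757} - \frac{43157}{-434} = \frac{275183}{379757} - - \frac{43157}{434} = \frac{275183}{379757} + \frac{43157}{434} = \frac{2358371753}{23544934}$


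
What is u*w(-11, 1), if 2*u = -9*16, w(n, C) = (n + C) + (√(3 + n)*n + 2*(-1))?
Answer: 864 + 1584*I*√2 ≈ 864.0 + 2240.1*I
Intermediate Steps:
w(n, C) = -2 + C + n + n*√(3 + n) (w(n, C) = (C + n) + (n*√(3 + n) - 2) = (C + n) + (-2 + n*√(3 + n)) = -2 + C + n + n*√(3 + n))
u = -72 (u = (-9*16)/2 = (½)*(-144) = -72)
u*w(-11, 1) = -72*(-2 + 1 - 11 - 11*√(3 - 11)) = -72*(-2 + 1 - 11 - 22*I*√2) = -72*(-12 - 22*I*√2) = 864 + 1584*I*√2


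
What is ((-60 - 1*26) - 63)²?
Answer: 22201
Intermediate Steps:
((-60 - 1*26) - 63)² = ((-60 - 26) - 63)² = (-86 - 63)² = (-149)² = 22201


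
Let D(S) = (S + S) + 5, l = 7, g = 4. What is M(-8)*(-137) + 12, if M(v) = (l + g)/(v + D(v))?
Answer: 1735/19 ≈ 91.316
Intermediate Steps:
D(S) = 5 + 2*S (D(S) = 2*S + 5 = 5 + 2*S)
M(v) = 11/(5 + 3*v) (M(v) = (7 + 4)/(v + (5 + 2*v)) = 11/(5 + 3*v))
M(-8)*(-137) + 12 = (11/(5 + 3*(-8)))*(-137) + 12 = (11/(5 - 24))*(-137) + 12 = (11/(-19))*(-137) + 12 = (11*(-1/19))*(-137) + 12 = -11/19*(-137) + 12 = 1507/19 + 12 = 1735/19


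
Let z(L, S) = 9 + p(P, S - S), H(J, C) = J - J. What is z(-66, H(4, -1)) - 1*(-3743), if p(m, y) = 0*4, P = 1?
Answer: 3752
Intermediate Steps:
H(J, C) = 0
p(m, y) = 0
z(L, S) = 9 (z(L, S) = 9 + 0 = 9)
z(-66, H(4, -1)) - 1*(-3743) = 9 - 1*(-3743) = 9 + 3743 = 3752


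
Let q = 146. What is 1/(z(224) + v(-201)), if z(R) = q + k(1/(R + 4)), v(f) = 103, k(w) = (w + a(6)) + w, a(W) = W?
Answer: 114/29071 ≈ 0.0039214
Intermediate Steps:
k(w) = 6 + 2*w (k(w) = (w + 6) + w = (6 + w) + w = 6 + 2*w)
z(R) = 152 + 2/(4 + R) (z(R) = 146 + (6 + 2/(R + 4)) = 146 + (6 + 2/(4 + R)) = 152 + 2/(4 + R))
1/(z(224) + v(-201)) = 1/(2*(305 + 76*224)/(4 + 224) + 103) = 1/(2*(305 + 17024)/228 + 103) = 1/(2*(1/228)*17329 + 103) = 1/(17329/114 + 103) = 1/(29071/114) = 114/29071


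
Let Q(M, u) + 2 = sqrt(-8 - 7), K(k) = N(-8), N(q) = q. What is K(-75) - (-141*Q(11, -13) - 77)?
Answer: -213 + 141*I*sqrt(15) ≈ -213.0 + 546.09*I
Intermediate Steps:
K(k) = -8
Q(M, u) = -2 + I*sqrt(15) (Q(M, u) = -2 + sqrt(-8 - 7) = -2 + sqrt(-15) = -2 + I*sqrt(15))
K(-75) - (-141*Q(11, -13) - 77) = -8 - (-141*(-2 + I*sqrt(15)) - 77) = -8 - ((282 - 141*I*sqrt(15)) - 77) = -8 - (205 - 141*I*sqrt(15)) = -8 + (-205 + 141*I*sqrt(15)) = -213 + 141*I*sqrt(15)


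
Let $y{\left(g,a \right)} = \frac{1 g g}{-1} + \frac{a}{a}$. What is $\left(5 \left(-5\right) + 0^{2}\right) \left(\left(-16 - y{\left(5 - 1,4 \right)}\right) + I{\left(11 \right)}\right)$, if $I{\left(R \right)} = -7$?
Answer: $200$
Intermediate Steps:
$y{\left(g,a \right)} = 1 - g^{2}$ ($y{\left(g,a \right)} = g g \left(-1\right) + 1 = g^{2} \left(-1\right) + 1 = - g^{2} + 1 = 1 - g^{2}$)
$\left(5 \left(-5\right) + 0^{2}\right) \left(\left(-16 - y{\left(5 - 1,4 \right)}\right) + I{\left(11 \right)}\right) = \left(5 \left(-5\right) + 0^{2}\right) \left(\left(-16 - \left(1 - \left(5 - 1\right)^{2}\right)\right) - 7\right) = \left(-25 + 0\right) \left(\left(-16 - \left(1 - \left(5 - 1\right)^{2}\right)\right) - 7\right) = - 25 \left(\left(-16 - \left(1 - 4^{2}\right)\right) - 7\right) = - 25 \left(\left(-16 - \left(1 - 16\right)\right) - 7\right) = - 25 \left(\left(-16 - -15\right) - 7\right) = - 25 \left(\left(-16 + 15\right) - 7\right) = - 25 \left(-1 - 7\right) = \left(-25\right) \left(-8\right) = 200$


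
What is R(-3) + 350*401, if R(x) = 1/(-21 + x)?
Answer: 3368399/24 ≈ 1.4035e+5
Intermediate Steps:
R(-3) + 350*401 = 1/(-21 - 3) + 350*401 = 1/(-24) + 140350 = -1/24 + 140350 = 3368399/24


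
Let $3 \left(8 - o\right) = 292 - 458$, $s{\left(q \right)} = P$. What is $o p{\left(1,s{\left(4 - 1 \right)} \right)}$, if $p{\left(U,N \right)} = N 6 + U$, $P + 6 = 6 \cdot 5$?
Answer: $\frac{27550}{3} \approx 9183.3$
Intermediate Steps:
$P = 24$ ($P = -6 + 6 \cdot 5 = -6 + 30 = 24$)
$s{\left(q \right)} = 24$
$p{\left(U,N \right)} = U + 6 N$ ($p{\left(U,N \right)} = 6 N + U = U + 6 N$)
$o = \frac{190}{3}$ ($o = 8 - \frac{292 - 458}{3} = 8 - - \frac{166}{3} = 8 + \frac{166}{3} = \frac{190}{3} \approx 63.333$)
$o p{\left(1,s{\left(4 - 1 \right)} \right)} = \frac{190 \left(1 + 6 \cdot 24\right)}{3} = \frac{190 \left(1 + 144\right)}{3} = \frac{190}{3} \cdot 145 = \frac{27550}{3}$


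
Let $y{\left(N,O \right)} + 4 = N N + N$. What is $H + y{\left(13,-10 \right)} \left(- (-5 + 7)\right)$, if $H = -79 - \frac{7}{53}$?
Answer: $- \frac{23062}{53} \approx -435.13$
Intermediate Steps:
$y{\left(N,O \right)} = -4 + N + N^{2}$ ($y{\left(N,O \right)} = -4 + \left(N N + N\right) = -4 + \left(N^{2} + N\right) = -4 + \left(N + N^{2}\right) = -4 + N + N^{2}$)
$H = - \frac{4194}{53}$ ($H = -79 - \frac{7}{53} = - \frac{4194}{53} \approx -79.132$)
$H + y{\left(13,-10 \right)} \left(- (-5 + 7)\right) = - \frac{4194}{53} + \left(-4 + 13 + 13^{2}\right) \left(- (-5 + 7)\right) = - \frac{4194}{53} + \left(-4 + 13 + 169\right) \left(\left(-1\right) 2\right) = - \frac{4194}{53} + 178 \left(-2\right) = - \frac{4194}{53} - 356 = - \frac{23062}{53}$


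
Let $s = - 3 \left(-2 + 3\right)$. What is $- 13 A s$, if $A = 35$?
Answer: $1365$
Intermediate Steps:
$s = -3$ ($s = \left(-3\right) 1 = -3$)
$- 13 A s = \left(-13\right) 35 \left(-3\right) = \left(-455\right) \left(-3\right) = 1365$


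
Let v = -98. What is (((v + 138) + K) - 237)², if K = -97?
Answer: 86436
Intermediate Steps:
(((v + 138) + K) - 237)² = (((-98 + 138) - 97) - 237)² = ((40 - 97) - 237)² = (-57 - 237)² = (-294)² = 86436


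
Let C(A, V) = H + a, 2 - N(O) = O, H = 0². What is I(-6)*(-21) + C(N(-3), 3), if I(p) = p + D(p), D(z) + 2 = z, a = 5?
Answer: 299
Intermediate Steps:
H = 0
N(O) = 2 - O
D(z) = -2 + z
I(p) = -2 + 2*p (I(p) = p + (-2 + p) = -2 + 2*p)
C(A, V) = 5 (C(A, V) = 0 + 5 = 5)
I(-6)*(-21) + C(N(-3), 3) = (-2 + 2*(-6))*(-21) + 5 = (-2 - 12)*(-21) + 5 = -14*(-21) + 5 = 294 + 5 = 299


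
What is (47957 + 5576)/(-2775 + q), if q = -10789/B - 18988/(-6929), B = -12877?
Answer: -4776467631689/247279368618 ≈ -19.316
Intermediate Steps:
q = 319265457/89224733 (q = -10789/(-12877) - 18988/(-6929) = -10789*(-1/12877) - 18988*(-1/6929) = 10789/12877 + 18988/6929 = 319265457/89224733 ≈ 3.5782)
(47957 + 5576)/(-2775 + q) = (47957 + 5576)/(-2775 + 319265457/89224733) = 53533/(-247279368618/89224733) = 53533*(-89224733/247279368618) = -4776467631689/247279368618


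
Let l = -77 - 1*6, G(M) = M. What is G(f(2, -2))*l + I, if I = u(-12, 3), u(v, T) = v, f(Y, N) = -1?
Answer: 71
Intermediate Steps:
l = -83 (l = -77 - 6 = -83)
I = -12
G(f(2, -2))*l + I = -1*(-83) - 12 = 83 - 12 = 71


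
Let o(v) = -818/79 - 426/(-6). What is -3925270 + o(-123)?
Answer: -310091539/79 ≈ -3.9252e+6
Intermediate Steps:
o(v) = 4791/79 (o(v) = -818*1/79 - 426*(-⅙) = -818/79 + 71 = 4791/79)
-3925270 + o(-123) = -3925270 + 4791/79 = -310091539/79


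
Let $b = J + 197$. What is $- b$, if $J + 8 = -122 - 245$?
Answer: $178$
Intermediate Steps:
$J = -375$ ($J = -8 - 367 = -375$)
$b = -178$ ($b = -375 + 197 = -178$)
$- b = \left(-1\right) \left(-178\right) = 178$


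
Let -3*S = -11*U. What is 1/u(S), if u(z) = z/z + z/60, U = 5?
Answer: 36/47 ≈ 0.76596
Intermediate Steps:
S = 55/3 (S = -(-11)*5/3 = -⅓*(-55) = 55/3 ≈ 18.333)
u(z) = 1 + z/60 (u(z) = 1 + z*(1/60) = 1 + z/60)
1/u(S) = 1/(1 + (1/60)*(55/3)) = 1/(1 + 11/36) = 1/(47/36) = 36/47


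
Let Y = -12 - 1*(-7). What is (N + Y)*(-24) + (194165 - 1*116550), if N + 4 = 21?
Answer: 77327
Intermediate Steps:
N = 17 (N = -4 + 21 = 17)
Y = -5 (Y = -12 + 7 = -5)
(N + Y)*(-24) + (194165 - 1*116550) = (17 - 5)*(-24) + (194165 - 1*116550) = 12*(-24) + (194165 - 116550) = -288 + 77615 = 77327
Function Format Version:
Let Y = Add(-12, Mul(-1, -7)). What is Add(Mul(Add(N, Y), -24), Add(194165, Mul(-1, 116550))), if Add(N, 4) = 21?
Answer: 77327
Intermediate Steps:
N = 17 (N = Add(-4, 21) = 17)
Y = -5 (Y = Add(-12, 7) = -5)
Add(Mul(Add(N, Y), -24), Add(194165, Mul(-1, 116550))) = Add(Mul(Add(17, -5), -24), Add(194165, Mul(-1, 116550))) = Add(Mul(12, -24), Add(194165, -116550)) = Add(-288, 77615) = 77327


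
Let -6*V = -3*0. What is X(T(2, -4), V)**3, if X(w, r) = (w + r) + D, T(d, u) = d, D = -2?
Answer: 0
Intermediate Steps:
V = 0 (V = -(-1)*0/2 = -1/6*0 = 0)
X(w, r) = -2 + r + w (X(w, r) = (w + r) - 2 = (r + w) - 2 = -2 + r + w)
X(T(2, -4), V)**3 = (-2 + 0 + 2)**3 = 0**3 = 0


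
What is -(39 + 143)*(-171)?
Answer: 31122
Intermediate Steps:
-(39 + 143)*(-171) = -182*(-171) = -1*(-31122) = 31122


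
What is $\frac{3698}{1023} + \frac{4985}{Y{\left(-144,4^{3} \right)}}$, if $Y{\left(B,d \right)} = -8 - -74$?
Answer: $\frac{4907}{62} \approx 79.145$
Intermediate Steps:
$Y{\left(B,d \right)} = 66$ ($Y{\left(B,d \right)} = -8 + 74 = 66$)
$\frac{3698}{1023} + \frac{4985}{Y{\left(-144,4^{3} \right)}} = \frac{3698}{1023} + \frac{4985}{66} = \frac{4907}{62}$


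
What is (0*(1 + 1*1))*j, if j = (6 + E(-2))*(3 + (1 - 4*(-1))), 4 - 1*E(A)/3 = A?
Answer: 0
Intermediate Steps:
E(A) = 12 - 3*A
j = 192 (j = (6 + (12 - 3*(-2)))*(3 + (1 - 4*(-1))) = (6 + (12 + 6))*(3 + (1 + 4)) = (6 + 18)*(3 + 5) = 24*8 = 192)
(0*(1 + 1*1))*j = (0*(1 + 1*1))*192 = (0*(1 + 1))*192 = (0*2)*192 = 0*192 = 0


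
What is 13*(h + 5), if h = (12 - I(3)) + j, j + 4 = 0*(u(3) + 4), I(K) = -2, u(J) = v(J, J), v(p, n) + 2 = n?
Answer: 195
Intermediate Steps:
v(p, n) = -2 + n
u(J) = -2 + J
j = -4 (j = -4 + 0*((-2 + 3) + 4) = -4 + 0*(1 + 4) = -4 + 0*5 = -4 + 0 = -4)
h = 10 (h = (12 - 1*(-2)) - 4 = (12 + 2) - 4 = 14 - 4 = 10)
13*(h + 5) = 13*(10 + 5) = 13*15 = 195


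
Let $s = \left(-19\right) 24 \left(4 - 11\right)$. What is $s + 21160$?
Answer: $24352$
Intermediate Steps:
$s = 3192$ ($s = - 456 \left(4 - 11\right) = \left(-456\right) \left(-7\right) = 3192$)
$s + 21160 = 3192 + 21160 = 24352$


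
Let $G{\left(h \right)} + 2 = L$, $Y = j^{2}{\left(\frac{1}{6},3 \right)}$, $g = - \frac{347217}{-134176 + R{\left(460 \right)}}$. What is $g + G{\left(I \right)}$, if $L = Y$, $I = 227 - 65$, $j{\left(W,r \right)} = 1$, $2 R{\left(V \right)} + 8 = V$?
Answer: $\frac{71089}{44650} \approx 1.5921$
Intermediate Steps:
$R{\left(V \right)} = -4 + \frac{V}{2}$
$I = 162$ ($I = 227 - 65 = 162$)
$g = \frac{115739}{44650}$ ($g = - \frac{347217}{-134176 + \left(-4 + \frac{1}{2} \cdot 460\right)} = - \frac{347217}{-134176 + \left(-4 + 230\right)} = - \frac{347217}{-134176 + 226} = - \frac{347217}{-133950} = \left(-347217\right) \left(- \frac{1}{133950}\right) = \frac{115739}{44650} \approx 2.5921$)
$Y = 1$ ($Y = 1^{2} = 1$)
$L = 1$
$G{\left(h \right)} = -1$ ($G{\left(h \right)} = -2 + 1 = -1$)
$g + G{\left(I \right)} = \frac{115739}{44650} - 1 = \frac{71089}{44650}$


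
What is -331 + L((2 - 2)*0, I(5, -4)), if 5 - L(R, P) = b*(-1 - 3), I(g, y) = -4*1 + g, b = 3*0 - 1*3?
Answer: -338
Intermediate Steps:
b = -3 (b = 0 - 3 = -3)
I(g, y) = -4 + g
L(R, P) = -7 (L(R, P) = 5 - (-3)*(-1 - 3) = 5 - (-3)*(-4) = 5 - 1*12 = 5 - 12 = -7)
-331 + L((2 - 2)*0, I(5, -4)) = -331 - 7 = -338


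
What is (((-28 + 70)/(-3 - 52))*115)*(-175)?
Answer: 169050/11 ≈ 15368.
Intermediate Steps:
(((-28 + 70)/(-3 - 52))*115)*(-175) = ((42/(-55))*115)*(-175) = ((42*(-1/55))*115)*(-175) = -42/55*115*(-175) = -966/11*(-175) = 169050/11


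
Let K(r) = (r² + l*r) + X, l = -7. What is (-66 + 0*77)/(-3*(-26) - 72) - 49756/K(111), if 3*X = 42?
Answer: -88447/5779 ≈ -15.305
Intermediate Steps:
X = 14 (X = (⅓)*42 = 14)
K(r) = 14 + r² - 7*r (K(r) = (r² - 7*r) + 14 = 14 + r² - 7*r)
(-66 + 0*77)/(-3*(-26) - 72) - 49756/K(111) = (-66 + 0*77)/(-3*(-26) - 72) - 49756/(14 + 111² - 7*111) = (-66 + 0)/(78 - 72) - 49756/(14 + 12321 - 777) = -66/6 - 49756/11558 = -66*⅙ - 49756*1/11558 = -11 - 24878/5779 = -88447/5779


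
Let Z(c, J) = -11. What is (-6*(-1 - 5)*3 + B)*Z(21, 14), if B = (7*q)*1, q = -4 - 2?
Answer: -726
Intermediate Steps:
q = -6
B = -42 (B = (7*(-6))*1 = -42*1 = -42)
(-6*(-1 - 5)*3 + B)*Z(21, 14) = (-6*(-1 - 5)*3 - 42)*(-11) = (-6*(-6)*3 - 42)*(-11) = (36*3 - 42)*(-11) = (108 - 42)*(-11) = 66*(-11) = -726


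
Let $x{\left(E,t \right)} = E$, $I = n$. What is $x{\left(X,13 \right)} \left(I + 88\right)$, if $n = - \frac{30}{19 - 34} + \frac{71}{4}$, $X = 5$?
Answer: $\frac{2155}{4} \approx 538.75$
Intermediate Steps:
$n = \frac{79}{4}$ ($n = - \frac{30}{19 - 34} + 71 \cdot \frac{1}{4} = - \frac{30}{-15} + \frac{71}{4} = \left(-30\right) \left(- \frac{1}{15}\right) + \frac{71}{4} = 2 + \frac{71}{4} = \frac{79}{4} \approx 19.75$)
$I = \frac{79}{4} \approx 19.75$
$x{\left(X,13 \right)} \left(I + 88\right) = 5 \left(\frac{79}{4} + 88\right) = 5 \cdot \frac{431}{4} = \frac{2155}{4}$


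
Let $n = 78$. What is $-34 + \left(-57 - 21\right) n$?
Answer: $-6118$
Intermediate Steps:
$-34 + \left(-57 - 21\right) n = -34 + \left(-57 - 21\right) 78 = -34 - 6084 = -6118$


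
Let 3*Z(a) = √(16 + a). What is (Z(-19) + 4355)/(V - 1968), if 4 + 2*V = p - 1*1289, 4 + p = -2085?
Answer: -4355/3659 - I*√3/10977 ≈ -1.1902 - 0.00015779*I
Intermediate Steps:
p = -2089 (p = -4 - 2085 = -2089)
Z(a) = √(16 + a)/3
V = -1691 (V = -2 + (-2089 - 1*1289)/2 = -2 + (-2089 - 1289)/2 = -2 + (½)*(-3378) = -2 - 1689 = -1691)
(Z(-19) + 4355)/(V - 1968) = (√(16 - 19)/3 + 4355)/(-1691 - 1968) = (√(-3)/3 + 4355)/(-3659) = ((I*√3)/3 + 4355)*(-1/3659) = (I*√3/3 + 4355)*(-1/3659) = (4355 + I*√3/3)*(-1/3659) = -4355/3659 - I*√3/10977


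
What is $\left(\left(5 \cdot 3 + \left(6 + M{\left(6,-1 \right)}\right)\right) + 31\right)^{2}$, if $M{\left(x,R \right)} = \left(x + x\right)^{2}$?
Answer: $38416$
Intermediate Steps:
$M{\left(x,R \right)} = 4 x^{2}$ ($M{\left(x,R \right)} = \left(2 x\right)^{2} = 4 x^{2}$)
$\left(\left(5 \cdot 3 + \left(6 + M{\left(6,-1 \right)}\right)\right) + 31\right)^{2} = \left(\left(5 \cdot 3 + \left(6 + 4 \cdot 6^{2}\right)\right) + 31\right)^{2} = \left(\left(15 + \left(6 + 4 \cdot 36\right)\right) + 31\right)^{2} = \left(\left(15 + \left(6 + 144\right)\right) + 31\right)^{2} = \left(\left(15 + 150\right) + 31\right)^{2} = \left(165 + 31\right)^{2} = 196^{2} = 38416$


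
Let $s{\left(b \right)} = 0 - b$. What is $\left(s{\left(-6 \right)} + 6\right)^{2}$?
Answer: $144$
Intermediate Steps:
$s{\left(b \right)} = - b$
$\left(s{\left(-6 \right)} + 6\right)^{2} = \left(\left(-1\right) \left(-6\right) + 6\right)^{2} = \left(6 + 6\right)^{2} = 12^{2} = 144$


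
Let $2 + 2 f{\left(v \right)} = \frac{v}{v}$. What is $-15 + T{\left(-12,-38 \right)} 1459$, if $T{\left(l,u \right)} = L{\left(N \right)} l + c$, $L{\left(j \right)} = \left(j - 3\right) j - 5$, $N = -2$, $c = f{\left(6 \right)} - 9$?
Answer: $- \frac{202831}{2} \approx -1.0142 \cdot 10^{5}$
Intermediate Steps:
$f{\left(v \right)} = - \frac{1}{2}$ ($f{\left(v \right)} = -1 + \frac{v \frac{1}{v}}{2} = -1 + \frac{1}{2} \cdot 1 = -1 + \frac{1}{2} = - \frac{1}{2}$)
$c = - \frac{19}{2}$ ($c = - \frac{1}{2} - 9 = - \frac{19}{2} \approx -9.5$)
$L{\left(j \right)} = -5 + j \left(-3 + j\right)$ ($L{\left(j \right)} = \left(j - 3\right) j - 5 = \left(-3 + j\right) j - 5 = j \left(-3 + j\right) - 5 = -5 + j \left(-3 + j\right)$)
$T{\left(l,u \right)} = - \frac{19}{2} + 5 l$ ($T{\left(l,u \right)} = \left(-5 + \left(-2\right)^{2} - -6\right) l - \frac{19}{2} = \left(-5 + 4 + 6\right) l - \frac{19}{2} = 5 l - \frac{19}{2} = - \frac{19}{2} + 5 l$)
$-15 + T{\left(-12,-38 \right)} 1459 = -15 + \left(- \frac{19}{2} + 5 \left(-12\right)\right) 1459 = -15 + \left(- \frac{19}{2} - 60\right) 1459 = -15 - \frac{202801}{2} = - \frac{202831}{2}$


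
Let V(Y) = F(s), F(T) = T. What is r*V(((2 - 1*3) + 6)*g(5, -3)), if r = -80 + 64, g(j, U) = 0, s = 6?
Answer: -96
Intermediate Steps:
V(Y) = 6
r = -16
r*V(((2 - 1*3) + 6)*g(5, -3)) = -16*6 = -96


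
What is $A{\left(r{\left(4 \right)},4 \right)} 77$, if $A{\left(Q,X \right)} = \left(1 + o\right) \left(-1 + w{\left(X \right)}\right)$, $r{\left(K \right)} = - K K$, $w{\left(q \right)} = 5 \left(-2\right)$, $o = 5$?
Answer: $-5082$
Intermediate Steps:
$w{\left(q \right)} = -10$
$r{\left(K \right)} = - K^{2}$
$A{\left(Q,X \right)} = -66$ ($A{\left(Q,X \right)} = \left(1 + 5\right) \left(-1 - 10\right) = 6 \left(-11\right) = -66$)
$A{\left(r{\left(4 \right)},4 \right)} 77 = \left(-66\right) 77 = -5082$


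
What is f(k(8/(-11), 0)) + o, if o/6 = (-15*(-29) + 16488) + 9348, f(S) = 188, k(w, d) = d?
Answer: 157814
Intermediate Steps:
o = 157626 (o = 6*((-15*(-29) + 16488) + 9348) = 6*((435 + 16488) + 9348) = 6*(16923 + 9348) = 6*26271 = 157626)
f(k(8/(-11), 0)) + o = 188 + 157626 = 157814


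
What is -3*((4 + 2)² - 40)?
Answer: 12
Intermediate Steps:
-3*((4 + 2)² - 40) = -3*(6² - 40) = -3*(36 - 40) = -3*(-4) = 12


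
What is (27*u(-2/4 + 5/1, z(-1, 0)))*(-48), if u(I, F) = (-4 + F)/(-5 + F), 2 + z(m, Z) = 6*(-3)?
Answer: -31104/25 ≈ -1244.2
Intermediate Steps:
z(m, Z) = -20 (z(m, Z) = -2 + 6*(-3) = -2 - 18 = -20)
u(I, F) = (-4 + F)/(-5 + F)
(27*u(-2/4 + 5/1, z(-1, 0)))*(-48) = (27*((-4 - 20)/(-5 - 20)))*(-48) = (27*(-24/(-25)))*(-48) = (27*(-1/25*(-24)))*(-48) = (27*(24/25))*(-48) = (648/25)*(-48) = -31104/25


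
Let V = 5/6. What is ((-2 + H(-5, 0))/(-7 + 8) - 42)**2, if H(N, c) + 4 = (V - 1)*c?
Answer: 2304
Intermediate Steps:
V = 5/6 (V = 5*(1/6) = 5/6 ≈ 0.83333)
H(N, c) = -4 - c/6 (H(N, c) = -4 + (5/6 - 1)*c = -4 - c/6)
((-2 + H(-5, 0))/(-7 + 8) - 42)**2 = ((-2 + (-4 - 1/6*0))/(-7 + 8) - 42)**2 = ((-2 + (-4 + 0))/1 - 42)**2 = ((-2 - 4)*1 - 42)**2 = (-6*1 - 42)**2 = (-6 - 42)**2 = (-48)**2 = 2304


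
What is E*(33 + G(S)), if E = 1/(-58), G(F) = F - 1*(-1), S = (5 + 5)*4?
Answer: -37/29 ≈ -1.2759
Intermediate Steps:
S = 40 (S = 10*4 = 40)
G(F) = 1 + F (G(F) = F + 1 = 1 + F)
E = -1/58 ≈ -0.017241
E*(33 + G(S)) = -(33 + (1 + 40))/58 = -(33 + 41)/58 = -1/58*74 = -37/29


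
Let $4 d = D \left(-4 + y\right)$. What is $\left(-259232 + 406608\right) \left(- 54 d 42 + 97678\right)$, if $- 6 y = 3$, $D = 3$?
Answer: $15523482520$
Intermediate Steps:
$y = - \frac{1}{2}$ ($y = \left(- \frac{1}{6}\right) 3 = - \frac{1}{2} \approx -0.5$)
$d = - \frac{27}{8}$ ($d = \frac{3 \left(-4 - \frac{1}{2}\right)}{4} = \frac{3 \left(- \frac{9}{2}\right)}{4} = \frac{1}{4} \left(- \frac{27}{2}\right) = - \frac{27}{8} \approx -3.375$)
$\left(-259232 + 406608\right) \left(- 54 d 42 + 97678\right) = \left(-259232 + 406608\right) \left(\left(-54\right) \left(- \frac{27}{8}\right) 42 + 97678\right) = 147376 \left(\frac{729}{4} \cdot 42 + 97678\right) = 147376 \left(\frac{15309}{2} + 97678\right) = 147376 \cdot \frac{210665}{2} = 15523482520$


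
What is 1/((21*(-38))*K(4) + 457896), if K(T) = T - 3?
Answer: 1/457098 ≈ 2.1877e-6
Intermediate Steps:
K(T) = -3 + T
1/((21*(-38))*K(4) + 457896) = 1/((21*(-38))*(-3 + 4) + 457896) = 1/(-798*1 + 457896) = 1/(-798 + 457896) = 1/457098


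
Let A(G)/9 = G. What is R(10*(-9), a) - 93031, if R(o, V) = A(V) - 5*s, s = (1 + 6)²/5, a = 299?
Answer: -90389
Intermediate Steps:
A(G) = 9*G
s = 49/5 (s = 7²*(⅕) = 49*(⅕) = 49/5 ≈ 9.8000)
R(o, V) = -49 + 9*V (R(o, V) = 9*V - 5*49/5 = 9*V - 49 = -49 + 9*V)
R(10*(-9), a) - 93031 = (-49 + 9*299) - 93031 = (-49 + 2691) - 93031 = 2642 - 93031 = -90389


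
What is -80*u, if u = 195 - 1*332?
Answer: 10960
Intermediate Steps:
u = -137 (u = 195 - 332 = -137)
-80*u = -80*(-137) = 10960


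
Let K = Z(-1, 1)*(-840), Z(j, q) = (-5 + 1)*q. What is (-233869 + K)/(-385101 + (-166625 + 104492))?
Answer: 230509/447234 ≈ 0.51541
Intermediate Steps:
Z(j, q) = -4*q
K = 3360 (K = -4*1*(-840) = -4*(-840) = 3360)
(-233869 + K)/(-385101 + (-166625 + 104492)) = (-233869 + 3360)/(-385101 + (-166625 + 104492)) = -230509/(-385101 - 62133) = -230509/(-447234) = -230509*(-1/447234) = 230509/447234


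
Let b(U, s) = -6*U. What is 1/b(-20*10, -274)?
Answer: 1/1200 ≈ 0.00083333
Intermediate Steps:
1/b(-20*10, -274) = 1/(-(-120)*10) = 1/(-6*(-200)) = 1/1200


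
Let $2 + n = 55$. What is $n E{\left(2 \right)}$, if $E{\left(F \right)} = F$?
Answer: $106$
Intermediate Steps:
$n = 53$ ($n = -2 + 55 = 53$)
$n E{\left(2 \right)} = 53 \cdot 2 = 106$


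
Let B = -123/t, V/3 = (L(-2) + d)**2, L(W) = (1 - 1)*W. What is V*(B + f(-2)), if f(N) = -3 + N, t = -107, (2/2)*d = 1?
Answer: -1236/107 ≈ -11.551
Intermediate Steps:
d = 1
L(W) = 0 (L(W) = 0*W = 0)
V = 3 (V = 3*(0 + 1)**2 = 3*1**2 = 3*1 = 3)
B = 123/107 (B = -123/(-107) = -123*(-1/107) = 123/107 ≈ 1.1495)
V*(B + f(-2)) = 3*(123/107 + (-3 - 2)) = 3*(123/107 - 5) = 3*(-412/107) = -1236/107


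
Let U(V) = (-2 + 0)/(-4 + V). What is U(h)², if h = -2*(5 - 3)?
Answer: 1/16 ≈ 0.062500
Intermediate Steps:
h = -4 (h = -2*2 = -4)
U(V) = -2/(-4 + V)
U(h)² = (-2/(-4 - 4))² = (-2/(-8))² = (-2*(-⅛))² = (¼)² = 1/16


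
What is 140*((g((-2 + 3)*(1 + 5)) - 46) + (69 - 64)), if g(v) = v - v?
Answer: -5740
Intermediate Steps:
g(v) = 0
140*((g((-2 + 3)*(1 + 5)) - 46) + (69 - 64)) = 140*((0 - 46) + (69 - 64)) = 140*(-46 + 5) = 140*(-41) = -5740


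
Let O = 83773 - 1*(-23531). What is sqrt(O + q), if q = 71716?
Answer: 2*sqrt(44755) ≈ 423.11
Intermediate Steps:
O = 107304 (O = 83773 + 23531 = 107304)
sqrt(O + q) = sqrt(107304 + 71716) = sqrt(179020) = 2*sqrt(44755)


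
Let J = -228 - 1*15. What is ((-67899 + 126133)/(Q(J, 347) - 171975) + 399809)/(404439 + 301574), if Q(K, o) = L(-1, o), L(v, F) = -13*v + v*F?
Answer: 68890630747/121652394017 ≈ 0.56629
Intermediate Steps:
J = -243 (J = -228 - 15 = -243)
L(v, F) = -13*v + F*v
Q(K, o) = 13 - o (Q(K, o) = -(-13 + o) = 13 - o)
((-67899 + 126133)/(Q(J, 347) - 171975) + 399809)/(404439 + 301574) = ((-67899 + 126133)/((13 - 1*347) - 171975) + 399809)/(404439 + 301574) = (58234/((13 - 347) - 171975) + 399809)/706013 = (58234/(-334 - 171975) + 399809)*(1/706013) = (58234/(-172309) + 399809)*(1/706013) = (58234*(-1/172309) + 399809)*(1/706013) = (-58234/172309 + 399809)*(1/706013) = (68890630747/172309)*(1/706013) = 68890630747/121652394017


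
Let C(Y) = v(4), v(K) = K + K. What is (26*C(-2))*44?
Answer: 9152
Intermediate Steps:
v(K) = 2*K
C(Y) = 8 (C(Y) = 2*4 = 8)
(26*C(-2))*44 = (26*8)*44 = 208*44 = 9152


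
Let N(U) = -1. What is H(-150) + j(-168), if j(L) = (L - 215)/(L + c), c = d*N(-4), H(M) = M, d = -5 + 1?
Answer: -24217/164 ≈ -147.66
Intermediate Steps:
d = -4
c = 4 (c = -4*(-1) = 4)
j(L) = (-215 + L)/(4 + L) (j(L) = (L - 215)/(L + 4) = (-215 + L)/(4 + L))
H(-150) + j(-168) = -150 + (-215 - 168)/(4 - 168) = -150 - 383/(-164) = -150 - 1/164*(-383) = -150 + 383/164 = -24217/164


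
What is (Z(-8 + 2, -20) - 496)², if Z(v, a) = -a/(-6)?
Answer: 2244004/9 ≈ 2.4933e+5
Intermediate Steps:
Z(v, a) = a/6 (Z(v, a) = -a*(-⅙) = a/6)
(Z(-8 + 2, -20) - 496)² = ((⅙)*(-20) - 496)² = (-10/3 - 496)² = (-1498/3)² = 2244004/9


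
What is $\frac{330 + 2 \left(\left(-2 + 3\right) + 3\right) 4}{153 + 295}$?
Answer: $\frac{181}{224} \approx 0.80804$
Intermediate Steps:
$\frac{330 + 2 \left(\left(-2 + 3\right) + 3\right) 4}{153 + 295} = \frac{330 + 2 \left(1 + 3\right) 4}{448} = \left(330 + 2 \cdot 4 \cdot 4\right) \frac{1}{448} = \left(330 + 8 \cdot 4\right) \frac{1}{448} = \left(330 + 32\right) \frac{1}{448} = 362 \cdot \frac{1}{448} = \frac{181}{224}$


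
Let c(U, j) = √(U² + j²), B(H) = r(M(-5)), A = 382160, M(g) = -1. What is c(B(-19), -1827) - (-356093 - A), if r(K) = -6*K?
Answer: 738253 + 3*√370885 ≈ 7.4008e+5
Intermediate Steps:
B(H) = 6 (B(H) = -6*(-1) = 6)
c(B(-19), -1827) - (-356093 - A) = √(6² + (-1827)²) - (-356093 - 1*382160) = √(36 + 3337929) - (-356093 - 382160) = √3337965 - 1*(-738253) = 3*√370885 + 738253 = 738253 + 3*√370885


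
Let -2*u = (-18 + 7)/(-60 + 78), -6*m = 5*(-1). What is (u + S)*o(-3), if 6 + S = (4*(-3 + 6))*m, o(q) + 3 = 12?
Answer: 155/4 ≈ 38.750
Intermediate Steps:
o(q) = 9 (o(q) = -3 + 12 = 9)
m = ⅚ (m = -5*(-1)/6 = -⅙*(-5) = ⅚ ≈ 0.83333)
S = 4 (S = -6 + (4*(-3 + 6))*(⅚) = -6 + (4*3)*(⅚) = -6 + 12*(⅚) = -6 + 10 = 4)
u = 11/36 (u = -(-18 + 7)/(2*(-60 + 78)) = -(-11)/(2*18) = -½*(-11/18) = 11/36 ≈ 0.30556)
(u + S)*o(-3) = (11/36 + 4)*9 = (155/36)*9 = 155/4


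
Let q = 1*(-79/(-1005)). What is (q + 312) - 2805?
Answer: -2505386/1005 ≈ -2492.9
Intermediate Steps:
q = 79/1005 (q = 1*(-79*(-1/1005)) = 1*(79/1005) = 79/1005 ≈ 0.078607)
(q + 312) - 2805 = (79/1005 + 312) - 2805 = 313639/1005 - 2805 = -2505386/1005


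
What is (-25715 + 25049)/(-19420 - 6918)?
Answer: 333/13169 ≈ 0.025287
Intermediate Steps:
(-25715 + 25049)/(-19420 - 6918) = -666/(-26338) = -666*(-1/26338) = 333/13169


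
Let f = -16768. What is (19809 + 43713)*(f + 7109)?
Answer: -613558998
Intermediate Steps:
(19809 + 43713)*(f + 7109) = (19809 + 43713)*(-16768 + 7109) = 63522*(-9659) = -613558998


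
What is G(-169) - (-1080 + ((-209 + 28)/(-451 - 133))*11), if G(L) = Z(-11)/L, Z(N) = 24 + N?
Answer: 8172893/7592 ≈ 1076.5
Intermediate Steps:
G(L) = 13/L (G(L) = (24 - 11)/L = 13/L)
G(-169) - (-1080 + ((-209 + 28)/(-451 - 133))*11) = 13/(-169) - (-1080 + ((-209 + 28)/(-451 - 133))*11) = 13*(-1/169) - (-1080 - 181/(-584)*11) = -1/13 - (-1080 - 181*(-1/584)*11) = -1/13 - (-1080 + (181/584)*11) = -1/13 - (-1080 + 1991/584) = -1/13 - 1*(-628729/584) = -1/13 + 628729/584 = 8172893/7592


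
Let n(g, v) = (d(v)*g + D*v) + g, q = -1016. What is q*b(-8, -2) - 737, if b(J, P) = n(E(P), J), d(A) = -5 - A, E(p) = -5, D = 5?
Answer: 60223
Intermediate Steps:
n(g, v) = g + 5*v + g*(-5 - v) (n(g, v) = ((-5 - v)*g + 5*v) + g = (g*(-5 - v) + 5*v) + g = (5*v + g*(-5 - v)) + g = g + 5*v + g*(-5 - v))
b(J, P) = 20 + 10*J (b(J, P) = -5 + 5*J - 1*(-5)*(5 + J) = -5 + 5*J + (25 + 5*J) = 20 + 10*J)
q*b(-8, -2) - 737 = -1016*(20 + 10*(-8)) - 737 = -1016*(20 - 80) - 737 = -1016*(-60) - 737 = 60960 - 737 = 60223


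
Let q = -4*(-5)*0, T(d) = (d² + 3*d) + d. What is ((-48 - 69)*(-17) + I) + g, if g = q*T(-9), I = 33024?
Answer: 35013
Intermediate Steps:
T(d) = d² + 4*d
q = 0 (q = 20*0 = 0)
g = 0 (g = 0*(-9*(4 - 9)) = 0*(-9*(-5)) = 0*45 = 0)
((-48 - 69)*(-17) + I) + g = ((-48 - 69)*(-17) + 33024) + 0 = (-117*(-17) + 33024) + 0 = (1989 + 33024) + 0 = 35013 + 0 = 35013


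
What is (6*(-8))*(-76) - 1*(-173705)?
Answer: 177353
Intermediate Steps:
(6*(-8))*(-76) - 1*(-173705) = -48*(-76) + 173705 = 3648 + 173705 = 177353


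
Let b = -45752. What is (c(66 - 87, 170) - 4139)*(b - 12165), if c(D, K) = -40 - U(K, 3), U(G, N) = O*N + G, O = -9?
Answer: 250317274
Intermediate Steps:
U(G, N) = G - 9*N (U(G, N) = -9*N + G = G - 9*N)
c(D, K) = -13 - K (c(D, K) = -40 - (K - 9*3) = -40 - (K - 27) = -40 - (-27 + K) = -40 + (27 - K) = -13 - K)
(c(66 - 87, 170) - 4139)*(b - 12165) = ((-13 - 1*170) - 4139)*(-45752 - 12165) = ((-13 - 170) - 4139)*(-57917) = (-183 - 4139)*(-57917) = -4322*(-57917) = 250317274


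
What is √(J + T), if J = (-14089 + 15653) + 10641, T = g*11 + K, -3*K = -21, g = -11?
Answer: √12091 ≈ 109.96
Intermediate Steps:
K = 7 (K = -⅓*(-21) = 7)
T = -114 (T = -11*11 + 7 = -121 + 7 = -114)
J = 12205 (J = 1564 + 10641 = 12205)
√(J + T) = √(12205 - 114) = √12091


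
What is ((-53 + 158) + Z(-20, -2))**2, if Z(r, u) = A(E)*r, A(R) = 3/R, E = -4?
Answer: 14400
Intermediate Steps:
Z(r, u) = -3*r/4 (Z(r, u) = (3/(-4))*r = (3*(-1/4))*r = -3*r/4)
((-53 + 158) + Z(-20, -2))**2 = ((-53 + 158) - 3/4*(-20))**2 = (105 + 15)**2 = 120**2 = 14400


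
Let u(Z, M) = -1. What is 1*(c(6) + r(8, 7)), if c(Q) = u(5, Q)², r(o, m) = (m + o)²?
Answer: 226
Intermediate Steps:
c(Q) = 1 (c(Q) = (-1)² = 1)
1*(c(6) + r(8, 7)) = 1*(1 + (7 + 8)²) = 1*(1 + 15²) = 1*(1 + 225) = 1*226 = 226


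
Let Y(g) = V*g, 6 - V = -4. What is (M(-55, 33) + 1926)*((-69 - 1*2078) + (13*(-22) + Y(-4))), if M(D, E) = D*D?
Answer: -12243823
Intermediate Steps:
V = 10 (V = 6 - 1*(-4) = 6 + 4 = 10)
M(D, E) = D²
Y(g) = 10*g
(M(-55, 33) + 1926)*((-69 - 1*2078) + (13*(-22) + Y(-4))) = ((-55)² + 1926)*((-69 - 1*2078) + (13*(-22) + 10*(-4))) = (3025 + 1926)*((-69 - 2078) + (-286 - 40)) = 4951*(-2147 - 326) = 4951*(-2473) = -12243823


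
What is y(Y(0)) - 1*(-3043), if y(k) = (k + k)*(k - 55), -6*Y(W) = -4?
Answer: 26735/9 ≈ 2970.6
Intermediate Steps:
Y(W) = 2/3 (Y(W) = -1/6*(-4) = 2/3)
y(k) = 2*k*(-55 + k) (y(k) = (2*k)*(-55 + k) = 2*k*(-55 + k))
y(Y(0)) - 1*(-3043) = 2*(2/3)*(-55 + 2/3) - 1*(-3043) = 2*(2/3)*(-163/3) + 3043 = -652/9 + 3043 = 26735/9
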